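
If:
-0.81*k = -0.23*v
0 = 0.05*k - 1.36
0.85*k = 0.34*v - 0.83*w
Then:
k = 27.20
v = 95.79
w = 11.38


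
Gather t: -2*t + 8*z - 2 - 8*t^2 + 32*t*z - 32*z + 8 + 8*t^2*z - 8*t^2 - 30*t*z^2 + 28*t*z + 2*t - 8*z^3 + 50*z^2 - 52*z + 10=t^2*(8*z - 16) + t*(-30*z^2 + 60*z) - 8*z^3 + 50*z^2 - 76*z + 16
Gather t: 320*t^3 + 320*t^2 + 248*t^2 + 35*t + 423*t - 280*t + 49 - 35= 320*t^3 + 568*t^2 + 178*t + 14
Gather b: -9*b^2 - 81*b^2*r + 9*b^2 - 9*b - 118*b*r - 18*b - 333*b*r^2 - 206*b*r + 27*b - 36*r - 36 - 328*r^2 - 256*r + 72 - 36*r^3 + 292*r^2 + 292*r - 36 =-81*b^2*r + b*(-333*r^2 - 324*r) - 36*r^3 - 36*r^2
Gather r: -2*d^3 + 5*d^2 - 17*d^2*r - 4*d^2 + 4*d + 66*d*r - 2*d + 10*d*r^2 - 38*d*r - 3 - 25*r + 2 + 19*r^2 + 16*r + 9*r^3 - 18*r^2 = -2*d^3 + d^2 + 2*d + 9*r^3 + r^2*(10*d + 1) + r*(-17*d^2 + 28*d - 9) - 1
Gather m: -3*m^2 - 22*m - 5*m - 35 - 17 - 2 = -3*m^2 - 27*m - 54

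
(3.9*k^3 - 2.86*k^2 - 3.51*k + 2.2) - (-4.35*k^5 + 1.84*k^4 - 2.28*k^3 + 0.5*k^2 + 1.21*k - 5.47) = 4.35*k^5 - 1.84*k^4 + 6.18*k^3 - 3.36*k^2 - 4.72*k + 7.67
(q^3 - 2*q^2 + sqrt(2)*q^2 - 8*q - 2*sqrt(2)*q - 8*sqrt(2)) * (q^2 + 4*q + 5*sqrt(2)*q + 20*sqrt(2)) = q^5 + 2*q^4 + 6*sqrt(2)*q^4 - 6*q^3 + 12*sqrt(2)*q^3 - 96*sqrt(2)*q^2 - 12*q^2 - 192*sqrt(2)*q - 160*q - 320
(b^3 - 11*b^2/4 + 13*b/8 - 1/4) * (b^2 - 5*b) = b^5 - 31*b^4/4 + 123*b^3/8 - 67*b^2/8 + 5*b/4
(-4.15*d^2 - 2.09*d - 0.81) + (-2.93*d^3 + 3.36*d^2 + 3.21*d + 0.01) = -2.93*d^3 - 0.79*d^2 + 1.12*d - 0.8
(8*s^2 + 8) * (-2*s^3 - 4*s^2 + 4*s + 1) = -16*s^5 - 32*s^4 + 16*s^3 - 24*s^2 + 32*s + 8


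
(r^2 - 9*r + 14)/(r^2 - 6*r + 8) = (r - 7)/(r - 4)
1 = 1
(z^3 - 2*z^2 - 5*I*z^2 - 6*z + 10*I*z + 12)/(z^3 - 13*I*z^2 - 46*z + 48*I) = (z - 2)/(z - 8*I)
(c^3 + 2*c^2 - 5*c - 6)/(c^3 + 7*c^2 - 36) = (c + 1)/(c + 6)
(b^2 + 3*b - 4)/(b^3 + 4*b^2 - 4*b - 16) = (b - 1)/(b^2 - 4)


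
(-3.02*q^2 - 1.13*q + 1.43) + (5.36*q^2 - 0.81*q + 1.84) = 2.34*q^2 - 1.94*q + 3.27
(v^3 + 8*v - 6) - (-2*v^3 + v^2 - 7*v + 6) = 3*v^3 - v^2 + 15*v - 12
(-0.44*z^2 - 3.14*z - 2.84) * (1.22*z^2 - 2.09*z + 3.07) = -0.5368*z^4 - 2.9112*z^3 + 1.747*z^2 - 3.7042*z - 8.7188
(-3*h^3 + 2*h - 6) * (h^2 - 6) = -3*h^5 + 20*h^3 - 6*h^2 - 12*h + 36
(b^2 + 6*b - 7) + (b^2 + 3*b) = 2*b^2 + 9*b - 7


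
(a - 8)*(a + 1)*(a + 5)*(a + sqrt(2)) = a^4 - 2*a^3 + sqrt(2)*a^3 - 43*a^2 - 2*sqrt(2)*a^2 - 43*sqrt(2)*a - 40*a - 40*sqrt(2)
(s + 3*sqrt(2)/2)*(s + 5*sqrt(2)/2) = s^2 + 4*sqrt(2)*s + 15/2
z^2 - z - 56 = (z - 8)*(z + 7)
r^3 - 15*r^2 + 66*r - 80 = (r - 8)*(r - 5)*(r - 2)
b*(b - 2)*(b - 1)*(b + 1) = b^4 - 2*b^3 - b^2 + 2*b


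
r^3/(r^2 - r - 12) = r^3/(r^2 - r - 12)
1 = 1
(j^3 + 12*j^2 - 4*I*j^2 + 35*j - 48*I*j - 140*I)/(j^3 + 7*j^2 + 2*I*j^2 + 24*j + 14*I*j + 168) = (j + 5)/(j + 6*I)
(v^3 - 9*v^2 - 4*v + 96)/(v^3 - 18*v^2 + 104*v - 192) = (v + 3)/(v - 6)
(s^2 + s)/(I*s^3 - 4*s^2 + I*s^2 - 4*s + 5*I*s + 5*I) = -I*s/(s^2 + 4*I*s + 5)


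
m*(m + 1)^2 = m^3 + 2*m^2 + m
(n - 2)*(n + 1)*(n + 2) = n^3 + n^2 - 4*n - 4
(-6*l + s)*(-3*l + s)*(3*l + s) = 54*l^3 - 9*l^2*s - 6*l*s^2 + s^3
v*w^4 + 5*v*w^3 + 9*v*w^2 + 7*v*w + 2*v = (w + 1)^2*(w + 2)*(v*w + v)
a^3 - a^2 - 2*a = a*(a - 2)*(a + 1)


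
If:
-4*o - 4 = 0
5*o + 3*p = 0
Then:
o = -1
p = 5/3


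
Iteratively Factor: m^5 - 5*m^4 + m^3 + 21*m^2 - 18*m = (m - 3)*(m^4 - 2*m^3 - 5*m^2 + 6*m) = (m - 3)*(m - 1)*(m^3 - m^2 - 6*m) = (m - 3)*(m - 1)*(m + 2)*(m^2 - 3*m) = (m - 3)^2*(m - 1)*(m + 2)*(m)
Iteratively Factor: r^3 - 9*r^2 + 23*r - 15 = (r - 1)*(r^2 - 8*r + 15) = (r - 3)*(r - 1)*(r - 5)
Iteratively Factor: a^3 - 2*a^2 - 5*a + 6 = (a - 3)*(a^2 + a - 2) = (a - 3)*(a + 2)*(a - 1)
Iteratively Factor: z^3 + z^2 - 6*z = (z + 3)*(z^2 - 2*z) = z*(z + 3)*(z - 2)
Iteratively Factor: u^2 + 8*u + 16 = (u + 4)*(u + 4)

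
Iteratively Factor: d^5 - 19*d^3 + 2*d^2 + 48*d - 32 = (d - 4)*(d^4 + 4*d^3 - 3*d^2 - 10*d + 8) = (d - 4)*(d + 4)*(d^3 - 3*d + 2) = (d - 4)*(d - 1)*(d + 4)*(d^2 + d - 2) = (d - 4)*(d - 1)*(d + 2)*(d + 4)*(d - 1)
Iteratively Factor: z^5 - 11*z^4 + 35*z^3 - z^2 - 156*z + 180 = (z + 2)*(z^4 - 13*z^3 + 61*z^2 - 123*z + 90) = (z - 3)*(z + 2)*(z^3 - 10*z^2 + 31*z - 30) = (z - 3)*(z - 2)*(z + 2)*(z^2 - 8*z + 15) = (z - 3)^2*(z - 2)*(z + 2)*(z - 5)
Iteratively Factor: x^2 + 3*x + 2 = (x + 2)*(x + 1)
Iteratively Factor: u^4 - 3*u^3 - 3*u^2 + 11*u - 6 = (u - 1)*(u^3 - 2*u^2 - 5*u + 6) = (u - 3)*(u - 1)*(u^2 + u - 2) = (u - 3)*(u - 1)*(u + 2)*(u - 1)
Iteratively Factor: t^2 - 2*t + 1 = (t - 1)*(t - 1)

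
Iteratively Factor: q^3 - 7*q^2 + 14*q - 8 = (q - 1)*(q^2 - 6*q + 8) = (q - 2)*(q - 1)*(q - 4)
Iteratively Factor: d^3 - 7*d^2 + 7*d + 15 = (d + 1)*(d^2 - 8*d + 15) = (d - 5)*(d + 1)*(d - 3)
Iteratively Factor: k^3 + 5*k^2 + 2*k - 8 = (k + 4)*(k^2 + k - 2) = (k + 2)*(k + 4)*(k - 1)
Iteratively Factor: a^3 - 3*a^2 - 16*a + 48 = (a - 4)*(a^2 + a - 12) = (a - 4)*(a + 4)*(a - 3)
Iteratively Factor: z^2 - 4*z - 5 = (z + 1)*(z - 5)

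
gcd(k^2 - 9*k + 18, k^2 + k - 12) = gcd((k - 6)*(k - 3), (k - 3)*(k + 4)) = k - 3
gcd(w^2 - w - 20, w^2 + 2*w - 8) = w + 4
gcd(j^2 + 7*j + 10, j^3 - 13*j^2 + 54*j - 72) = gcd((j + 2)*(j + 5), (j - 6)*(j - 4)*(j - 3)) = 1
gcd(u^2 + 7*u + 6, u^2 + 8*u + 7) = u + 1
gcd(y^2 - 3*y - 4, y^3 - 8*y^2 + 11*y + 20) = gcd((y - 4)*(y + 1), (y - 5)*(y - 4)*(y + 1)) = y^2 - 3*y - 4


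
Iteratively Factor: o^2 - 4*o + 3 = (o - 1)*(o - 3)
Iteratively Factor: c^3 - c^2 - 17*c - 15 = (c + 1)*(c^2 - 2*c - 15) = (c - 5)*(c + 1)*(c + 3)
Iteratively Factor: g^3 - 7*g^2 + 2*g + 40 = (g - 4)*(g^2 - 3*g - 10) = (g - 4)*(g + 2)*(g - 5)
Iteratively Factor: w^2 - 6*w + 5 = (w - 5)*(w - 1)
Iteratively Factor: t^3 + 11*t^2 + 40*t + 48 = (t + 4)*(t^2 + 7*t + 12) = (t + 3)*(t + 4)*(t + 4)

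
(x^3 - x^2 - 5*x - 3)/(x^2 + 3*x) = (x^3 - x^2 - 5*x - 3)/(x*(x + 3))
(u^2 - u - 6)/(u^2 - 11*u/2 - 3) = 2*(-u^2 + u + 6)/(-2*u^2 + 11*u + 6)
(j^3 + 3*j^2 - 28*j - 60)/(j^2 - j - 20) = (j^2 + 8*j + 12)/(j + 4)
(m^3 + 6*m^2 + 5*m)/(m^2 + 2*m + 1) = m*(m + 5)/(m + 1)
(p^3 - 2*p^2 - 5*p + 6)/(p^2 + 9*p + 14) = (p^2 - 4*p + 3)/(p + 7)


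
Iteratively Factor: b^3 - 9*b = (b + 3)*(b^2 - 3*b) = b*(b + 3)*(b - 3)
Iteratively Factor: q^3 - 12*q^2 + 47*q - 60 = (q - 5)*(q^2 - 7*q + 12) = (q - 5)*(q - 3)*(q - 4)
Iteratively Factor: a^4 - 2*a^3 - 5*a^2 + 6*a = (a - 3)*(a^3 + a^2 - 2*a) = (a - 3)*(a + 2)*(a^2 - a) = a*(a - 3)*(a + 2)*(a - 1)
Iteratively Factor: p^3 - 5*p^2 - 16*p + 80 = (p - 5)*(p^2 - 16) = (p - 5)*(p - 4)*(p + 4)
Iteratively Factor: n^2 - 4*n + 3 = (n - 3)*(n - 1)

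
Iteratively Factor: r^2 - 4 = (r - 2)*(r + 2)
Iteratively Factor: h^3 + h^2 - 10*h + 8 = (h - 2)*(h^2 + 3*h - 4) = (h - 2)*(h - 1)*(h + 4)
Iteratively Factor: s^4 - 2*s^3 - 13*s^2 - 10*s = (s - 5)*(s^3 + 3*s^2 + 2*s) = (s - 5)*(s + 1)*(s^2 + 2*s) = (s - 5)*(s + 1)*(s + 2)*(s)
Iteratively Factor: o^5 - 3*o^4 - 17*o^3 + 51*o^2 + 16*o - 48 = (o + 1)*(o^4 - 4*o^3 - 13*o^2 + 64*o - 48) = (o + 1)*(o + 4)*(o^3 - 8*o^2 + 19*o - 12) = (o - 4)*(o + 1)*(o + 4)*(o^2 - 4*o + 3) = (o - 4)*(o - 1)*(o + 1)*(o + 4)*(o - 3)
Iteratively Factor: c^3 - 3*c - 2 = (c + 1)*(c^2 - c - 2) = (c + 1)^2*(c - 2)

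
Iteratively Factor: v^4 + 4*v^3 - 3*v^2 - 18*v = (v)*(v^3 + 4*v^2 - 3*v - 18) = v*(v + 3)*(v^2 + v - 6) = v*(v + 3)^2*(v - 2)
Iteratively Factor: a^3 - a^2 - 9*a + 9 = (a - 3)*(a^2 + 2*a - 3) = (a - 3)*(a + 3)*(a - 1)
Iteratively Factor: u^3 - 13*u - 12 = (u + 3)*(u^2 - 3*u - 4) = (u - 4)*(u + 3)*(u + 1)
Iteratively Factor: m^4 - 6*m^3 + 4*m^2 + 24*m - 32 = (m - 2)*(m^3 - 4*m^2 - 4*m + 16) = (m - 2)*(m + 2)*(m^2 - 6*m + 8) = (m - 4)*(m - 2)*(m + 2)*(m - 2)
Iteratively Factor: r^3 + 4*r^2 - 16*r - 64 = (r - 4)*(r^2 + 8*r + 16) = (r - 4)*(r + 4)*(r + 4)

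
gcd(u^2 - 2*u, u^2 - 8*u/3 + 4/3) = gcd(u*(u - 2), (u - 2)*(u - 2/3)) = u - 2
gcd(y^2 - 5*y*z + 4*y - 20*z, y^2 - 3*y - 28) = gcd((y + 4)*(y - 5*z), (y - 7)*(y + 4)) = y + 4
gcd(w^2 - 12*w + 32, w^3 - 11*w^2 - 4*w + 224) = w - 8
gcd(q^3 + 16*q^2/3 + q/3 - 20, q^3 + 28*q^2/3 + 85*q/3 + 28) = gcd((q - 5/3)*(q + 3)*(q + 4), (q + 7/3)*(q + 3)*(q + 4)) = q^2 + 7*q + 12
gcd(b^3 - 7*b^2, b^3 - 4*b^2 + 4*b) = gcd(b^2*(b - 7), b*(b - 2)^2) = b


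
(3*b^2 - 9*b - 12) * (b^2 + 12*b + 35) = 3*b^4 + 27*b^3 - 15*b^2 - 459*b - 420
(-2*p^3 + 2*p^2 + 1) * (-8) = 16*p^3 - 16*p^2 - 8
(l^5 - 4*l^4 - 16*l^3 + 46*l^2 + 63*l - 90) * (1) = l^5 - 4*l^4 - 16*l^3 + 46*l^2 + 63*l - 90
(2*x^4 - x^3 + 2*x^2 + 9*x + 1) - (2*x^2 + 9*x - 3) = 2*x^4 - x^3 + 4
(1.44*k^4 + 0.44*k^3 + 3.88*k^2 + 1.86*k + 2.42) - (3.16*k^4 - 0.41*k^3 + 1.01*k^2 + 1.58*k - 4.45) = -1.72*k^4 + 0.85*k^3 + 2.87*k^2 + 0.28*k + 6.87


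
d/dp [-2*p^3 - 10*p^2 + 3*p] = -6*p^2 - 20*p + 3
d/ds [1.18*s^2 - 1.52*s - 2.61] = 2.36*s - 1.52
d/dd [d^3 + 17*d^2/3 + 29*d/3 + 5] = 3*d^2 + 34*d/3 + 29/3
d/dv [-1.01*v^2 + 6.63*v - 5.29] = 6.63 - 2.02*v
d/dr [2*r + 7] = 2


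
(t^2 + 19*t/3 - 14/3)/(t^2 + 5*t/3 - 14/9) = 3*(t + 7)/(3*t + 7)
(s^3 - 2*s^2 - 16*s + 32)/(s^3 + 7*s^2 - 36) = (s^2 - 16)/(s^2 + 9*s + 18)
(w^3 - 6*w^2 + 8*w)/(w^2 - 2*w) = w - 4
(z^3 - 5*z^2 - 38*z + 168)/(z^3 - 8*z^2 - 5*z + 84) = (z + 6)/(z + 3)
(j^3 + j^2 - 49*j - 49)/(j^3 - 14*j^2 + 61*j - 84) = (j^2 + 8*j + 7)/(j^2 - 7*j + 12)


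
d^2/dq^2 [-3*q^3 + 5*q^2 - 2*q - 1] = 10 - 18*q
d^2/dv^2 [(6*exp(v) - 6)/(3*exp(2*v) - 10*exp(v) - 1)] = (54*exp(4*v) - 36*exp(3*v) + 648*exp(2*v) - 732*exp(v) + 66)*exp(v)/(27*exp(6*v) - 270*exp(5*v) + 873*exp(4*v) - 820*exp(3*v) - 291*exp(2*v) - 30*exp(v) - 1)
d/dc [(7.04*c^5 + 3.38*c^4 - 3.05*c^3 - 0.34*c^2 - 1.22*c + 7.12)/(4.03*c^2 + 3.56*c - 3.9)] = (85.1136*c^6 + 127.4924*c^5 - 113.4731*c^4 - 74.444*c^3 + 39.3912*c^2 - 54.7352*c - 20.5892)/(16.2409*c^4 + 28.6936*c^3 - 18.7604*c^2 - 27.768*c + 15.21)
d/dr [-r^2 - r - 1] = -2*r - 1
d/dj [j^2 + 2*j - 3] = 2*j + 2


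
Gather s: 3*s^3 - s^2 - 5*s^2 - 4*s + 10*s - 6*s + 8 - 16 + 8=3*s^3 - 6*s^2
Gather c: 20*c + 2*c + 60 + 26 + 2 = 22*c + 88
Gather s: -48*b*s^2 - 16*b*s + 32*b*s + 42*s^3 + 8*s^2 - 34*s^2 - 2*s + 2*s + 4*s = 42*s^3 + s^2*(-48*b - 26) + s*(16*b + 4)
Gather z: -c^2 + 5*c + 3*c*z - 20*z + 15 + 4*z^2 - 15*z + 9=-c^2 + 5*c + 4*z^2 + z*(3*c - 35) + 24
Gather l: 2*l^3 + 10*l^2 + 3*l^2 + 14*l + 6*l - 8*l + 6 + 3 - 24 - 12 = 2*l^3 + 13*l^2 + 12*l - 27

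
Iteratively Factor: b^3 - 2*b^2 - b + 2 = (b + 1)*(b^2 - 3*b + 2) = (b - 1)*(b + 1)*(b - 2)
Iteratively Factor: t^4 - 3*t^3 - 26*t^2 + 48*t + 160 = (t + 4)*(t^3 - 7*t^2 + 2*t + 40) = (t - 5)*(t + 4)*(t^2 - 2*t - 8) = (t - 5)*(t + 2)*(t + 4)*(t - 4)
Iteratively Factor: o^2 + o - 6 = (o + 3)*(o - 2)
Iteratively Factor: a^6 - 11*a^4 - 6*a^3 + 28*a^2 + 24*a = (a - 3)*(a^5 + 3*a^4 - 2*a^3 - 12*a^2 - 8*a) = (a - 3)*(a + 2)*(a^4 + a^3 - 4*a^2 - 4*a) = (a - 3)*(a + 2)^2*(a^3 - a^2 - 2*a) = (a - 3)*(a - 2)*(a + 2)^2*(a^2 + a) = a*(a - 3)*(a - 2)*(a + 2)^2*(a + 1)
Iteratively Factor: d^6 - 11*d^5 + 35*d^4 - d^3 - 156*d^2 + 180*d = (d - 2)*(d^5 - 9*d^4 + 17*d^3 + 33*d^2 - 90*d) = d*(d - 2)*(d^4 - 9*d^3 + 17*d^2 + 33*d - 90) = d*(d - 2)*(d + 2)*(d^3 - 11*d^2 + 39*d - 45) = d*(d - 5)*(d - 2)*(d + 2)*(d^2 - 6*d + 9) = d*(d - 5)*(d - 3)*(d - 2)*(d + 2)*(d - 3)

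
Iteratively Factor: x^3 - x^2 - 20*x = (x)*(x^2 - x - 20) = x*(x + 4)*(x - 5)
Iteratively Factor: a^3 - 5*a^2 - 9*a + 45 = (a - 3)*(a^2 - 2*a - 15) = (a - 3)*(a + 3)*(a - 5)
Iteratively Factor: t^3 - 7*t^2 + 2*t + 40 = (t + 2)*(t^2 - 9*t + 20) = (t - 5)*(t + 2)*(t - 4)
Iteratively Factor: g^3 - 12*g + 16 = (g + 4)*(g^2 - 4*g + 4) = (g - 2)*(g + 4)*(g - 2)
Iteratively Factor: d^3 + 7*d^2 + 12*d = (d)*(d^2 + 7*d + 12) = d*(d + 4)*(d + 3)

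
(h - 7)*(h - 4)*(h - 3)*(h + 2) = h^4 - 12*h^3 + 33*h^2 + 38*h - 168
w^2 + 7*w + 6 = (w + 1)*(w + 6)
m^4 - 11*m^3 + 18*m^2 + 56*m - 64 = (m - 8)*(m - 4)*(m - 1)*(m + 2)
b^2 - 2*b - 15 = (b - 5)*(b + 3)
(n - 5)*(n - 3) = n^2 - 8*n + 15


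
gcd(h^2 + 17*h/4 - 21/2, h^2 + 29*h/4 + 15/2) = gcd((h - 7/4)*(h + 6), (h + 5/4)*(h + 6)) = h + 6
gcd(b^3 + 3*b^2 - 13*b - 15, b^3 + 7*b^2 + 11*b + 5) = b^2 + 6*b + 5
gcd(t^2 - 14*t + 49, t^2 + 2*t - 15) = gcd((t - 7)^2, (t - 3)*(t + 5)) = 1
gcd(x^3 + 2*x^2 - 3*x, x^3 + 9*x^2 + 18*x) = x^2 + 3*x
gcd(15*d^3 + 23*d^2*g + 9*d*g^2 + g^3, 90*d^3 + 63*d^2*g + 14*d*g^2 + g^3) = 15*d^2 + 8*d*g + g^2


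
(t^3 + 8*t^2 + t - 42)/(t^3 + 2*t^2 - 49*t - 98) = (t^2 + t - 6)/(t^2 - 5*t - 14)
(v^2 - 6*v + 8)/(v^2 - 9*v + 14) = (v - 4)/(v - 7)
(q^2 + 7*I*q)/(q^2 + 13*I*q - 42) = q/(q + 6*I)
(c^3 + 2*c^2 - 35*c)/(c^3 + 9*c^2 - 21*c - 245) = c/(c + 7)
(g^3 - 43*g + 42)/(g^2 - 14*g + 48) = (g^2 + 6*g - 7)/(g - 8)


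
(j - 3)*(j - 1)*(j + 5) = j^3 + j^2 - 17*j + 15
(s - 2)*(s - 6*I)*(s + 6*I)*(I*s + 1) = I*s^4 + s^3 - 2*I*s^3 - 2*s^2 + 36*I*s^2 + 36*s - 72*I*s - 72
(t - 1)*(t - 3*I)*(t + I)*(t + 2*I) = t^4 - t^3 + 7*t^2 - 7*t + 6*I*t - 6*I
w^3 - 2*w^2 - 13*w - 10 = (w - 5)*(w + 1)*(w + 2)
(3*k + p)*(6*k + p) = 18*k^2 + 9*k*p + p^2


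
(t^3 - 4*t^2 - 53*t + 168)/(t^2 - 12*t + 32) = (t^2 + 4*t - 21)/(t - 4)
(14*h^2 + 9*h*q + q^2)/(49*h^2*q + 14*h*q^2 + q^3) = (2*h + q)/(q*(7*h + q))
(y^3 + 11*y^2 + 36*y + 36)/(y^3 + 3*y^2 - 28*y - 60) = (y + 3)/(y - 5)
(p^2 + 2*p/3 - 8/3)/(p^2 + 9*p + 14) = (p - 4/3)/(p + 7)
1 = 1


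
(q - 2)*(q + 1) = q^2 - q - 2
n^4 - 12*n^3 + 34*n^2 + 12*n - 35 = (n - 7)*(n - 5)*(n - 1)*(n + 1)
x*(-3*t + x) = -3*t*x + x^2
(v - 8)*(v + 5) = v^2 - 3*v - 40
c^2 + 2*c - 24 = (c - 4)*(c + 6)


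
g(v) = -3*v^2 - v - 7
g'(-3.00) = 17.00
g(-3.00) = -31.00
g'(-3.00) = 17.00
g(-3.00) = -31.00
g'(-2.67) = 15.02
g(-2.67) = -25.72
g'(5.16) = -31.96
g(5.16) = -92.04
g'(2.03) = -13.18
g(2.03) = -21.39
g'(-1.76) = 9.56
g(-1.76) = -14.53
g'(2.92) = -18.52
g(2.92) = -35.50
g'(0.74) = -5.44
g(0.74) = -9.38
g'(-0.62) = 2.72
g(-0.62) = -7.53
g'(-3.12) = 17.72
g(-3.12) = -33.08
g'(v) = -6*v - 1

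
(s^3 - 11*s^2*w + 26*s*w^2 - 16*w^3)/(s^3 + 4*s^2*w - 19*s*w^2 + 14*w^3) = (s - 8*w)/(s + 7*w)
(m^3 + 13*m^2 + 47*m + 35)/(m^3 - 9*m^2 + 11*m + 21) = (m^2 + 12*m + 35)/(m^2 - 10*m + 21)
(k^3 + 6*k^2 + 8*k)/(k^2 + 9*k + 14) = k*(k + 4)/(k + 7)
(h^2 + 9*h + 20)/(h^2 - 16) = (h + 5)/(h - 4)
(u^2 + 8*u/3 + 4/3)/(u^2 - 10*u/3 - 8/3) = (u + 2)/(u - 4)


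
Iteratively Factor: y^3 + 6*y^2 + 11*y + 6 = (y + 3)*(y^2 + 3*y + 2) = (y + 1)*(y + 3)*(y + 2)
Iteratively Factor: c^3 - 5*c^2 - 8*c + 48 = (c - 4)*(c^2 - c - 12) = (c - 4)^2*(c + 3)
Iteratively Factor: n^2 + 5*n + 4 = (n + 4)*(n + 1)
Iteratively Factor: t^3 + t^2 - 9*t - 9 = (t + 3)*(t^2 - 2*t - 3) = (t + 1)*(t + 3)*(t - 3)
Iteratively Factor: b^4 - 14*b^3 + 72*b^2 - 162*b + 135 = (b - 5)*(b^3 - 9*b^2 + 27*b - 27) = (b - 5)*(b - 3)*(b^2 - 6*b + 9) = (b - 5)*(b - 3)^2*(b - 3)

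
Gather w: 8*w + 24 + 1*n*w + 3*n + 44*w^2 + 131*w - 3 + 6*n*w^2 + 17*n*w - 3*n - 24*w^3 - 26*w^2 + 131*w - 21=-24*w^3 + w^2*(6*n + 18) + w*(18*n + 270)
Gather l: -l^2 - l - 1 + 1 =-l^2 - l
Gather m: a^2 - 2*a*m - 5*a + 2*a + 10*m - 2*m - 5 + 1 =a^2 - 3*a + m*(8 - 2*a) - 4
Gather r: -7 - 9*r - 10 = -9*r - 17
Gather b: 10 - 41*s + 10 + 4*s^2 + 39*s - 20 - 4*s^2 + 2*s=0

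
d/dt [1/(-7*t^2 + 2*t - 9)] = 2*(7*t - 1)/(7*t^2 - 2*t + 9)^2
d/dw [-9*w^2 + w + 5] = 1 - 18*w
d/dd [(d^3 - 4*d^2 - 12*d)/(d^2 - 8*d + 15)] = (d^4 - 16*d^3 + 89*d^2 - 120*d - 180)/(d^4 - 16*d^3 + 94*d^2 - 240*d + 225)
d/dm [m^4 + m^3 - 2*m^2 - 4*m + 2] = 4*m^3 + 3*m^2 - 4*m - 4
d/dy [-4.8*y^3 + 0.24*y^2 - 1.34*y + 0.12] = -14.4*y^2 + 0.48*y - 1.34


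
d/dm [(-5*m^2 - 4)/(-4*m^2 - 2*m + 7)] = 2*(5*m^2 - 51*m - 4)/(16*m^4 + 16*m^3 - 52*m^2 - 28*m + 49)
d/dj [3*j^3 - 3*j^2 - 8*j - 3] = 9*j^2 - 6*j - 8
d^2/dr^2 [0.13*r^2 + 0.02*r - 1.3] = 0.260000000000000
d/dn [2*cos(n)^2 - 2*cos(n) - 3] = 2*sin(n) - 2*sin(2*n)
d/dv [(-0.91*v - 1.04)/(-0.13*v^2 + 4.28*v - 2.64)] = (-0.1183*v^2 - 0.2704*v + 6.8536)/(0.0169*v^4 - 1.1128*v^3 + 19.0048*v^2 - 22.5984*v + 6.9696)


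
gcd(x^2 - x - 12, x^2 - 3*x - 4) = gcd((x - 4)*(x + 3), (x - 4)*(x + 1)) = x - 4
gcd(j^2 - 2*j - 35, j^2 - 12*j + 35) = j - 7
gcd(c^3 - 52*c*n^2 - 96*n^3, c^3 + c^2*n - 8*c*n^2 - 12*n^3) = c + 2*n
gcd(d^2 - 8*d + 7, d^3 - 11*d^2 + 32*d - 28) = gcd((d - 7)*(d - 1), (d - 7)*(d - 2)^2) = d - 7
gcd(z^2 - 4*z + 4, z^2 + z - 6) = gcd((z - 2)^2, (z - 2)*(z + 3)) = z - 2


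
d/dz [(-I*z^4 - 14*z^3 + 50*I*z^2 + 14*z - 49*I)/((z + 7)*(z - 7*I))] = (-2*I*z^3 + z^2*(-7 - 21*I) - 98*z - 7 + 7*I)/(z^2 + 14*z + 49)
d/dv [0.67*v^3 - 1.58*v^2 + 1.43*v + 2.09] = 2.01*v^2 - 3.16*v + 1.43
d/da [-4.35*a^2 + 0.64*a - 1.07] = 0.64 - 8.7*a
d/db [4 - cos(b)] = sin(b)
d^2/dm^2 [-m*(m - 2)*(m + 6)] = -6*m - 8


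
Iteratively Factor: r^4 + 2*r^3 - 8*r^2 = (r)*(r^3 + 2*r^2 - 8*r) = r^2*(r^2 + 2*r - 8) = r^2*(r + 4)*(r - 2)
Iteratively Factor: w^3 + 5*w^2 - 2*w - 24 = (w + 4)*(w^2 + w - 6) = (w + 3)*(w + 4)*(w - 2)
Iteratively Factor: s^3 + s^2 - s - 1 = (s + 1)*(s^2 - 1) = (s - 1)*(s + 1)*(s + 1)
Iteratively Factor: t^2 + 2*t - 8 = (t - 2)*(t + 4)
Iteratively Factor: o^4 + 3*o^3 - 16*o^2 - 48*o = (o - 4)*(o^3 + 7*o^2 + 12*o) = (o - 4)*(o + 4)*(o^2 + 3*o) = (o - 4)*(o + 3)*(o + 4)*(o)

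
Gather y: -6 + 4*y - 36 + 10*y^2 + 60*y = 10*y^2 + 64*y - 42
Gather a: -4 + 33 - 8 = 21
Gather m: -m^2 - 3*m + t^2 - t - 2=-m^2 - 3*m + t^2 - t - 2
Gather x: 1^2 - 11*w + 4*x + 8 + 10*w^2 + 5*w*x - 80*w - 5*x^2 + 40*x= 10*w^2 - 91*w - 5*x^2 + x*(5*w + 44) + 9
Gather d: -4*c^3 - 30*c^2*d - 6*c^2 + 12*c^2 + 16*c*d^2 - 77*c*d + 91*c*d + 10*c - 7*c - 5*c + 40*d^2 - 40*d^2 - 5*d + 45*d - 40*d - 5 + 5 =-4*c^3 + 6*c^2 + 16*c*d^2 - 2*c + d*(-30*c^2 + 14*c)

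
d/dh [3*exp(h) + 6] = 3*exp(h)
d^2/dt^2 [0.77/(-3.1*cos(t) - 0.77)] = (-1.83799*cos(t) + 3.69985*cos(2*t) - 11.09955)/(3.1*cos(t) + 0.77)^3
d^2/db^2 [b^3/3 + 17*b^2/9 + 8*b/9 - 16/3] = 2*b + 34/9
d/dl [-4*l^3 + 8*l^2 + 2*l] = -12*l^2 + 16*l + 2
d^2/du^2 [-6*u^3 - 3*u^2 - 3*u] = -36*u - 6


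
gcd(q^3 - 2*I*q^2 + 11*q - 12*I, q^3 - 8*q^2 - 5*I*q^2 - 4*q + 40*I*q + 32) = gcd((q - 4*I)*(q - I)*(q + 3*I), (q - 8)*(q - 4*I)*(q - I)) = q^2 - 5*I*q - 4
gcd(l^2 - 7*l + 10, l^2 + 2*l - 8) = l - 2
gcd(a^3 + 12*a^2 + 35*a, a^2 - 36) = 1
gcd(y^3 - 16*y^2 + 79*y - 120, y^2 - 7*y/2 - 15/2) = y - 5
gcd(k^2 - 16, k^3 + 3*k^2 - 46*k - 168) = k + 4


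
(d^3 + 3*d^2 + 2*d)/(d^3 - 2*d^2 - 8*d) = (d + 1)/(d - 4)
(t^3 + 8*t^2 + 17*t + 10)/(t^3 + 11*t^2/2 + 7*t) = 2*(t^2 + 6*t + 5)/(t*(2*t + 7))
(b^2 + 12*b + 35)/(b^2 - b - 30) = (b + 7)/(b - 6)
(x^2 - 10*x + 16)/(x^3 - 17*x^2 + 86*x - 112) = 1/(x - 7)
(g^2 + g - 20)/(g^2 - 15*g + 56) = (g^2 + g - 20)/(g^2 - 15*g + 56)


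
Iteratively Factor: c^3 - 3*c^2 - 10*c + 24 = (c - 2)*(c^2 - c - 12) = (c - 4)*(c - 2)*(c + 3)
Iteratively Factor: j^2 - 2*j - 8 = (j - 4)*(j + 2)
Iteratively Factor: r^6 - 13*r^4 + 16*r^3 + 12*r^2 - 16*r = (r + 4)*(r^5 - 4*r^4 + 3*r^3 + 4*r^2 - 4*r) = (r - 1)*(r + 4)*(r^4 - 3*r^3 + 4*r) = (r - 2)*(r - 1)*(r + 4)*(r^3 - r^2 - 2*r) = r*(r - 2)*(r - 1)*(r + 4)*(r^2 - r - 2) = r*(r - 2)^2*(r - 1)*(r + 4)*(r + 1)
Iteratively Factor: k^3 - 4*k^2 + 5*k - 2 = (k - 1)*(k^2 - 3*k + 2) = (k - 2)*(k - 1)*(k - 1)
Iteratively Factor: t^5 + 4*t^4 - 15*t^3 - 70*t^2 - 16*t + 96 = (t - 1)*(t^4 + 5*t^3 - 10*t^2 - 80*t - 96) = (t - 4)*(t - 1)*(t^3 + 9*t^2 + 26*t + 24) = (t - 4)*(t - 1)*(t + 3)*(t^2 + 6*t + 8) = (t - 4)*(t - 1)*(t + 3)*(t + 4)*(t + 2)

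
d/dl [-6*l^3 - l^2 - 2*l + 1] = -18*l^2 - 2*l - 2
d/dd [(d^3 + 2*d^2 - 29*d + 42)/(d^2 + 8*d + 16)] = (d^3 + 12*d^2 + 45*d - 200)/(d^3 + 12*d^2 + 48*d + 64)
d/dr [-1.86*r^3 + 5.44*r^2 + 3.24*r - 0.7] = -5.58*r^2 + 10.88*r + 3.24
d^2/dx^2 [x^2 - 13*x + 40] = 2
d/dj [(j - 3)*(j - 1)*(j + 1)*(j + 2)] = 4*j^3 - 3*j^2 - 14*j + 1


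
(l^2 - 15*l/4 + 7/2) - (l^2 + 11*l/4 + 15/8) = 13/8 - 13*l/2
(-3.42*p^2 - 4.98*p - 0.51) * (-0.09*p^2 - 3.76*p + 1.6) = 0.3078*p^4 + 13.3074*p^3 + 13.2987*p^2 - 6.0504*p - 0.816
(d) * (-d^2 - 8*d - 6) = -d^3 - 8*d^2 - 6*d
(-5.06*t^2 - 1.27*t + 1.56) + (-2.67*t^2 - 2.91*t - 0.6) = -7.73*t^2 - 4.18*t + 0.96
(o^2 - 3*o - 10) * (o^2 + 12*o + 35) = o^4 + 9*o^3 - 11*o^2 - 225*o - 350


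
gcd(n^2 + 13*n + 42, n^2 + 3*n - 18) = n + 6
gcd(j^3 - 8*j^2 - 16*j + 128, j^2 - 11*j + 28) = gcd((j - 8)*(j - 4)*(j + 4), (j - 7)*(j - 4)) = j - 4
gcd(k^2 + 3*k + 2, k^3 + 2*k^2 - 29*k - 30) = k + 1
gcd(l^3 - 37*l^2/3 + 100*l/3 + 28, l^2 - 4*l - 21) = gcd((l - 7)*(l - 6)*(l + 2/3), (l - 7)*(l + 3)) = l - 7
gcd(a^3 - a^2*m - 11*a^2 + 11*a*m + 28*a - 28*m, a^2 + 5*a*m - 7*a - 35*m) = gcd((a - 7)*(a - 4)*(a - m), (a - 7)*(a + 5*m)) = a - 7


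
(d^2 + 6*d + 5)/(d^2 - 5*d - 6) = (d + 5)/(d - 6)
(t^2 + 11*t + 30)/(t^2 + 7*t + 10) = (t + 6)/(t + 2)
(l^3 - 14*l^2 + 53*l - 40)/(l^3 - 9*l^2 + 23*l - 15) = (l - 8)/(l - 3)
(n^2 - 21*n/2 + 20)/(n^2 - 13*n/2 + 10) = (n - 8)/(n - 4)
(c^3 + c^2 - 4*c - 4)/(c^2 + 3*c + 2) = c - 2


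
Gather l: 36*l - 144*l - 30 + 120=90 - 108*l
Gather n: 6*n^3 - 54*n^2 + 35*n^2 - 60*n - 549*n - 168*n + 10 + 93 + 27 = 6*n^3 - 19*n^2 - 777*n + 130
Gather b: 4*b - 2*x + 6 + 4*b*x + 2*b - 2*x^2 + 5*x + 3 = b*(4*x + 6) - 2*x^2 + 3*x + 9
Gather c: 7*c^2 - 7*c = 7*c^2 - 7*c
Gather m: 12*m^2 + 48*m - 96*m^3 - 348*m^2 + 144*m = -96*m^3 - 336*m^2 + 192*m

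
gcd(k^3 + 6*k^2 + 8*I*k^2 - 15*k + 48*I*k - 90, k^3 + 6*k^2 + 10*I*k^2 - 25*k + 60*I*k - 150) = k^2 + k*(6 + 5*I) + 30*I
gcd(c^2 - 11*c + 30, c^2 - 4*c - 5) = c - 5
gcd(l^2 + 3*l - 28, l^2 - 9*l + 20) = l - 4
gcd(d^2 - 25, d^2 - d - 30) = d + 5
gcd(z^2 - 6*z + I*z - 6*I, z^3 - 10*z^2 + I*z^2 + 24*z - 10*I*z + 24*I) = z^2 + z*(-6 + I) - 6*I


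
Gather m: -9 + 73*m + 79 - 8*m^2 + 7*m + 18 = -8*m^2 + 80*m + 88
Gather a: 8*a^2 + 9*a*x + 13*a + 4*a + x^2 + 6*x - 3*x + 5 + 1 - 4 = 8*a^2 + a*(9*x + 17) + x^2 + 3*x + 2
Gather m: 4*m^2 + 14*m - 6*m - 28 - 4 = 4*m^2 + 8*m - 32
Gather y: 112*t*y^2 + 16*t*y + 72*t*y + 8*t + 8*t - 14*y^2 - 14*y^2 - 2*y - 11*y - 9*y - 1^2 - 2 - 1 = 16*t + y^2*(112*t - 28) + y*(88*t - 22) - 4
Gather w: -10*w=-10*w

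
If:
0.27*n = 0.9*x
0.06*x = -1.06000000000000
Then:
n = -58.89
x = -17.67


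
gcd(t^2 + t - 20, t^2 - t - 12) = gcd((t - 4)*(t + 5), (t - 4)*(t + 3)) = t - 4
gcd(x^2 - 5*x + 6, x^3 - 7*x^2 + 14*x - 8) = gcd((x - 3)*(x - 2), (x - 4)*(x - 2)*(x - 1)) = x - 2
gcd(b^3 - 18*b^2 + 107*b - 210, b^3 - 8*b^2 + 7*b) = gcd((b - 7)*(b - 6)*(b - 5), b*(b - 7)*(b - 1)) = b - 7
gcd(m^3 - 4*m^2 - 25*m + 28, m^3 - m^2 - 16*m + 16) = m^2 + 3*m - 4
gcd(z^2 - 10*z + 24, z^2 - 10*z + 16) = 1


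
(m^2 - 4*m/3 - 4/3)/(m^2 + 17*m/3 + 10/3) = (m - 2)/(m + 5)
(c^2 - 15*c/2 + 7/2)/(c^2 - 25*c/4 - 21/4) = 2*(2*c - 1)/(4*c + 3)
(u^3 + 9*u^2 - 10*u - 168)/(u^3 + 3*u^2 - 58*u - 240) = (u^2 + 3*u - 28)/(u^2 - 3*u - 40)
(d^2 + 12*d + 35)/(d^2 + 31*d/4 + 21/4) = 4*(d + 5)/(4*d + 3)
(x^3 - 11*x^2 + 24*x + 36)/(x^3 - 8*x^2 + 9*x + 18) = (x - 6)/(x - 3)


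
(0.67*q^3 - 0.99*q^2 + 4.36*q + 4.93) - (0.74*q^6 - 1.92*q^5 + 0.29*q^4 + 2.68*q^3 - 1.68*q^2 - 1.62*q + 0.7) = -0.74*q^6 + 1.92*q^5 - 0.29*q^4 - 2.01*q^3 + 0.69*q^2 + 5.98*q + 4.23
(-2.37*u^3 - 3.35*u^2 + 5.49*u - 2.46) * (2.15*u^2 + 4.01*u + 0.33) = -5.0955*u^5 - 16.7062*u^4 - 2.4121*u^3 + 15.6204*u^2 - 8.0529*u - 0.8118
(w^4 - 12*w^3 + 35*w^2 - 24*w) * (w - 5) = w^5 - 17*w^4 + 95*w^3 - 199*w^2 + 120*w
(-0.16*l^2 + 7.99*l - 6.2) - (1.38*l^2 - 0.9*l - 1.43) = -1.54*l^2 + 8.89*l - 4.77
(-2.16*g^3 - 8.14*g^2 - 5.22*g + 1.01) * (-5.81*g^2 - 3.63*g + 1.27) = 12.5496*g^5 + 55.1342*g^4 + 57.1332*g^3 + 2.7427*g^2 - 10.2957*g + 1.2827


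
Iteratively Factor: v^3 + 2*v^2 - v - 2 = (v + 2)*(v^2 - 1) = (v - 1)*(v + 2)*(v + 1)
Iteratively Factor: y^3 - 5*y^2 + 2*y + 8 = (y - 2)*(y^2 - 3*y - 4) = (y - 2)*(y + 1)*(y - 4)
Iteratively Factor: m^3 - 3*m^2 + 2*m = (m)*(m^2 - 3*m + 2) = m*(m - 2)*(m - 1)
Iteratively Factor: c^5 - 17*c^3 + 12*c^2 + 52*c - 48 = (c - 1)*(c^4 + c^3 - 16*c^2 - 4*c + 48) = (c - 1)*(c + 4)*(c^3 - 3*c^2 - 4*c + 12) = (c - 3)*(c - 1)*(c + 4)*(c^2 - 4) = (c - 3)*(c - 1)*(c + 2)*(c + 4)*(c - 2)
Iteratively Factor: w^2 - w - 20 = (w + 4)*(w - 5)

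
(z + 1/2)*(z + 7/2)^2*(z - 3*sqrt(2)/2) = z^4 - 3*sqrt(2)*z^3/2 + 15*z^3/2 - 45*sqrt(2)*z^2/4 + 63*z^2/4 - 189*sqrt(2)*z/8 + 49*z/8 - 147*sqrt(2)/16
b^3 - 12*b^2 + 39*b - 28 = (b - 7)*(b - 4)*(b - 1)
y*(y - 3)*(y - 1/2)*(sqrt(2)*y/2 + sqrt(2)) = sqrt(2)*y^4/2 - 3*sqrt(2)*y^3/4 - 11*sqrt(2)*y^2/4 + 3*sqrt(2)*y/2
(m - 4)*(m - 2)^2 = m^3 - 8*m^2 + 20*m - 16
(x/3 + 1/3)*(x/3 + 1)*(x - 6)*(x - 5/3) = x^4/9 - 11*x^3/27 - 53*x^2/27 + 17*x/9 + 10/3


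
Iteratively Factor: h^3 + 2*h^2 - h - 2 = (h + 1)*(h^2 + h - 2) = (h + 1)*(h + 2)*(h - 1)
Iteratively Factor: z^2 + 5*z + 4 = (z + 4)*(z + 1)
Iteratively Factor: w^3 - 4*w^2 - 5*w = (w + 1)*(w^2 - 5*w) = w*(w + 1)*(w - 5)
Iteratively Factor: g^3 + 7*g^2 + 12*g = (g + 3)*(g^2 + 4*g) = g*(g + 3)*(g + 4)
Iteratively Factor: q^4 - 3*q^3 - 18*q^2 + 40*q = (q - 5)*(q^3 + 2*q^2 - 8*q) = (q - 5)*(q + 4)*(q^2 - 2*q) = q*(q - 5)*(q + 4)*(q - 2)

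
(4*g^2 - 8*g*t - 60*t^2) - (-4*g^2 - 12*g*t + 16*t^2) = 8*g^2 + 4*g*t - 76*t^2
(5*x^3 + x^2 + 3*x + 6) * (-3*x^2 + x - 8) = -15*x^5 + 2*x^4 - 48*x^3 - 23*x^2 - 18*x - 48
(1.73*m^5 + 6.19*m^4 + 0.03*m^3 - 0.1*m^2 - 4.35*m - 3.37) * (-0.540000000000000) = -0.9342*m^5 - 3.3426*m^4 - 0.0162*m^3 + 0.054*m^2 + 2.349*m + 1.8198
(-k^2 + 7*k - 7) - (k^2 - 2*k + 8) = -2*k^2 + 9*k - 15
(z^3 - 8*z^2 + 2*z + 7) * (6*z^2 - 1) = 6*z^5 - 48*z^4 + 11*z^3 + 50*z^2 - 2*z - 7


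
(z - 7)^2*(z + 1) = z^3 - 13*z^2 + 35*z + 49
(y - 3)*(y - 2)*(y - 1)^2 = y^4 - 7*y^3 + 17*y^2 - 17*y + 6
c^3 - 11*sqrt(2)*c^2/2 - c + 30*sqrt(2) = (c - 5*sqrt(2))*(c - 2*sqrt(2))*(c + 3*sqrt(2)/2)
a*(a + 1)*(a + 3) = a^3 + 4*a^2 + 3*a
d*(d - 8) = d^2 - 8*d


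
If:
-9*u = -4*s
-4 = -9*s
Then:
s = 4/9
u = 16/81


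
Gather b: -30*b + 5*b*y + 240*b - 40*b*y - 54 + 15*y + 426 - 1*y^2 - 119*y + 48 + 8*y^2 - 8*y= b*(210 - 35*y) + 7*y^2 - 112*y + 420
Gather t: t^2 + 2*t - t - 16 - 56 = t^2 + t - 72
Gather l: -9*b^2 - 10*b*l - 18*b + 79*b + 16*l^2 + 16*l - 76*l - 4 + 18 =-9*b^2 + 61*b + 16*l^2 + l*(-10*b - 60) + 14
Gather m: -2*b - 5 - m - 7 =-2*b - m - 12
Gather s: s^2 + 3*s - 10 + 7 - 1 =s^2 + 3*s - 4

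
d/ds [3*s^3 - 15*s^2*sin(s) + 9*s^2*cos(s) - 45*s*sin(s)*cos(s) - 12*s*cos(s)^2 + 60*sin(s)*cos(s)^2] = -9*s^2*sin(s) - 15*s^2*cos(s) + 9*s^2 - 30*s*sin(s) + 12*s*sin(2*s) + 18*s*cos(s) - 45*s*cos(2*s) - 45*sin(2*s)/2 + 15*cos(s) - 6*cos(2*s) + 45*cos(3*s) - 6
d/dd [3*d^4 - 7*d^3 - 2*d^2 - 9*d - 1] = 12*d^3 - 21*d^2 - 4*d - 9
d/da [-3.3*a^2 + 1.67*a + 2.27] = 1.67 - 6.6*a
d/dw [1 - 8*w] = -8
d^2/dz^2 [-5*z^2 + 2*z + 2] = -10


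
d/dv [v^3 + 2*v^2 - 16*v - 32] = 3*v^2 + 4*v - 16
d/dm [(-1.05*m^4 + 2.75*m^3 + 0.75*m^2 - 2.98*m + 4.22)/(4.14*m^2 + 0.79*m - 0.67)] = (-8.694*m^5 + 8.89649999999999*m^4 + 7.159*m^3 + 7.4022*m^2 - 35.9466*m - 1.3372)/(17.1396*m^4 + 6.5412*m^3 - 4.9235*m^2 - 1.0586*m + 0.4489)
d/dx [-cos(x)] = sin(x)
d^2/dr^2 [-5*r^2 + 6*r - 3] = -10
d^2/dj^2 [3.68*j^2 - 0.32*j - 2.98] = 7.36000000000000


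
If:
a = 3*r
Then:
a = 3*r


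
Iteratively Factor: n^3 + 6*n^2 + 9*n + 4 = (n + 1)*(n^2 + 5*n + 4) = (n + 1)^2*(n + 4)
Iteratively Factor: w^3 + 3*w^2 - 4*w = (w)*(w^2 + 3*w - 4) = w*(w - 1)*(w + 4)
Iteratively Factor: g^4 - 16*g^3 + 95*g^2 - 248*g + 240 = (g - 5)*(g^3 - 11*g^2 + 40*g - 48) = (g - 5)*(g - 4)*(g^2 - 7*g + 12) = (g - 5)*(g - 4)^2*(g - 3)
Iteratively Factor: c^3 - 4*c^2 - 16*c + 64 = (c - 4)*(c^2 - 16) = (c - 4)*(c + 4)*(c - 4)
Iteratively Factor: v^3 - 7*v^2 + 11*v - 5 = (v - 1)*(v^2 - 6*v + 5) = (v - 5)*(v - 1)*(v - 1)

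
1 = 1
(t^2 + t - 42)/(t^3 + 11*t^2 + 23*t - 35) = (t - 6)/(t^2 + 4*t - 5)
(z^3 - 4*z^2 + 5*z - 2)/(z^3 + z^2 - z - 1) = (z^2 - 3*z + 2)/(z^2 + 2*z + 1)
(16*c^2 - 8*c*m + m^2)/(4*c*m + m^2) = (16*c^2 - 8*c*m + m^2)/(m*(4*c + m))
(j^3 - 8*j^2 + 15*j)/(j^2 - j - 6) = j*(j - 5)/(j + 2)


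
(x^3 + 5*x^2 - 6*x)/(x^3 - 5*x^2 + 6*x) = (x^2 + 5*x - 6)/(x^2 - 5*x + 6)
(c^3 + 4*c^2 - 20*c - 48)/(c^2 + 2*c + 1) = (c^3 + 4*c^2 - 20*c - 48)/(c^2 + 2*c + 1)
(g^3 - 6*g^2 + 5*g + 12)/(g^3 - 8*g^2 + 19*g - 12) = (g + 1)/(g - 1)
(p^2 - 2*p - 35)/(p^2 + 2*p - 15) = (p - 7)/(p - 3)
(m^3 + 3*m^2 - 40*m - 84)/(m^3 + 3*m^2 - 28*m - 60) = (m^2 + m - 42)/(m^2 + m - 30)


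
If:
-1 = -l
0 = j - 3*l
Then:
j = 3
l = 1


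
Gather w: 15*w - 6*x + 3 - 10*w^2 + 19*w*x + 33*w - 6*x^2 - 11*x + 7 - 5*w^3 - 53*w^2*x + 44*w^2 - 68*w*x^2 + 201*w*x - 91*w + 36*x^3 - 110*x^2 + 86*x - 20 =-5*w^3 + w^2*(34 - 53*x) + w*(-68*x^2 + 220*x - 43) + 36*x^3 - 116*x^2 + 69*x - 10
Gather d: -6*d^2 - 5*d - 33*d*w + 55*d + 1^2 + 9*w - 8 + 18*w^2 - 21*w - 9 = -6*d^2 + d*(50 - 33*w) + 18*w^2 - 12*w - 16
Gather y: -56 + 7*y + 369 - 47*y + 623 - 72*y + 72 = 1008 - 112*y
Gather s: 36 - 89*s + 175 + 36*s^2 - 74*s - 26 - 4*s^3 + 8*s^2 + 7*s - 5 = -4*s^3 + 44*s^2 - 156*s + 180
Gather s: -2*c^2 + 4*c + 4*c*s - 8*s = -2*c^2 + 4*c + s*(4*c - 8)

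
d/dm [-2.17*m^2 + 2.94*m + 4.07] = 2.94 - 4.34*m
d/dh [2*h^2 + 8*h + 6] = 4*h + 8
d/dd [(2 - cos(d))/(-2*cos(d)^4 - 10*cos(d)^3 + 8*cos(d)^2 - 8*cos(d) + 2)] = (3*(1 - cos(2*d))^2/4 + 35*cos(d)/2 - 14*cos(2*d) + cos(3*d)/2 - 24)*sin(d)/(2*(cos(d)^4 + 5*cos(d)^3 - 4*cos(d)^2 + 4*cos(d) - 1)^2)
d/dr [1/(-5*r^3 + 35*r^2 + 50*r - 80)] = (3*r^2 - 14*r - 10)/(5*(r^3 - 7*r^2 - 10*r + 16)^2)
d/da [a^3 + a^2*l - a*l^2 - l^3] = 3*a^2 + 2*a*l - l^2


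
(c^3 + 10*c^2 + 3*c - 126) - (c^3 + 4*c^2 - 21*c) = 6*c^2 + 24*c - 126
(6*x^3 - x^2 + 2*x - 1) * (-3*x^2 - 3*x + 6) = -18*x^5 - 15*x^4 + 33*x^3 - 9*x^2 + 15*x - 6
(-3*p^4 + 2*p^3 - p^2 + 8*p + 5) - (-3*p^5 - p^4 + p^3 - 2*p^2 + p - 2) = 3*p^5 - 2*p^4 + p^3 + p^2 + 7*p + 7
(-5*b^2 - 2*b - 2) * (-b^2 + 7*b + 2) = 5*b^4 - 33*b^3 - 22*b^2 - 18*b - 4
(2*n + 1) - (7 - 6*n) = 8*n - 6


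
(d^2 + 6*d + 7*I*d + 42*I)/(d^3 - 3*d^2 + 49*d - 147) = (d + 6)/(d^2 - d*(3 + 7*I) + 21*I)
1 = 1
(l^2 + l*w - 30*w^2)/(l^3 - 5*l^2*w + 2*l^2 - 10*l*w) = (l + 6*w)/(l*(l + 2))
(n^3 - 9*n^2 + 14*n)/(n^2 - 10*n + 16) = n*(n - 7)/(n - 8)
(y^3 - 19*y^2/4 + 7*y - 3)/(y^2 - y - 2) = (4*y^2 - 11*y + 6)/(4*(y + 1))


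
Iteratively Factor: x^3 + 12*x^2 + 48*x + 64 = (x + 4)*(x^2 + 8*x + 16) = (x + 4)^2*(x + 4)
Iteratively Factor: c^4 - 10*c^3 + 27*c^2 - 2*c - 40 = (c - 5)*(c^3 - 5*c^2 + 2*c + 8) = (c - 5)*(c - 2)*(c^2 - 3*c - 4) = (c - 5)*(c - 2)*(c + 1)*(c - 4)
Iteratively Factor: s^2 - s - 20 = (s - 5)*(s + 4)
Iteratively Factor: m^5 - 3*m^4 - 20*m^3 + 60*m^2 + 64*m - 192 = (m - 4)*(m^4 + m^3 - 16*m^2 - 4*m + 48) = (m - 4)*(m - 2)*(m^3 + 3*m^2 - 10*m - 24) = (m - 4)*(m - 2)*(m + 2)*(m^2 + m - 12) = (m - 4)*(m - 3)*(m - 2)*(m + 2)*(m + 4)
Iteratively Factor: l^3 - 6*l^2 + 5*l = (l - 1)*(l^2 - 5*l) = l*(l - 1)*(l - 5)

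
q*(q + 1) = q^2 + q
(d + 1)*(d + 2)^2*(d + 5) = d^4 + 10*d^3 + 33*d^2 + 44*d + 20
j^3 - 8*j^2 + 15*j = j*(j - 5)*(j - 3)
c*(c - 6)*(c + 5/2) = c^3 - 7*c^2/2 - 15*c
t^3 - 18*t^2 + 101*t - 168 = (t - 8)*(t - 7)*(t - 3)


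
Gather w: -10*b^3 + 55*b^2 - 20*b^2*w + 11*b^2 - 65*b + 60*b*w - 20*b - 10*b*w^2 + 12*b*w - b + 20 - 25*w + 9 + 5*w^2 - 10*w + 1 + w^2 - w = -10*b^3 + 66*b^2 - 86*b + w^2*(6 - 10*b) + w*(-20*b^2 + 72*b - 36) + 30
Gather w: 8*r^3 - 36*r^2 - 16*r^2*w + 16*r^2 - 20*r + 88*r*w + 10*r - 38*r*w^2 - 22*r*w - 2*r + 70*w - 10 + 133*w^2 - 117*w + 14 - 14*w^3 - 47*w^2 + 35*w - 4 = 8*r^3 - 20*r^2 - 12*r - 14*w^3 + w^2*(86 - 38*r) + w*(-16*r^2 + 66*r - 12)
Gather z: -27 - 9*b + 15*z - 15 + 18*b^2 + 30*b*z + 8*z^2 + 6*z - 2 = 18*b^2 - 9*b + 8*z^2 + z*(30*b + 21) - 44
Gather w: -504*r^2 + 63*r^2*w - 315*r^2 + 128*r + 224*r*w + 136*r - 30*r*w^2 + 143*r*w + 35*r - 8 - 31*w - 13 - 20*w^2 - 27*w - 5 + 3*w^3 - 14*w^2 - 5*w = -819*r^2 + 299*r + 3*w^3 + w^2*(-30*r - 34) + w*(63*r^2 + 367*r - 63) - 26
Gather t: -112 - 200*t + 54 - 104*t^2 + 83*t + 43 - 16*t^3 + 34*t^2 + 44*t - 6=-16*t^3 - 70*t^2 - 73*t - 21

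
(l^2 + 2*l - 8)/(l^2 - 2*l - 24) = (l - 2)/(l - 6)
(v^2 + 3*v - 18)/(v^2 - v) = (v^2 + 3*v - 18)/(v*(v - 1))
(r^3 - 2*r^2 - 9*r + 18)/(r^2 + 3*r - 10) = (r^2 - 9)/(r + 5)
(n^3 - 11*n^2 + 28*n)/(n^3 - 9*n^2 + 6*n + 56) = n/(n + 2)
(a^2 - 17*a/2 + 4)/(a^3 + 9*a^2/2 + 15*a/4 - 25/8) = 4*(a - 8)/(4*a^2 + 20*a + 25)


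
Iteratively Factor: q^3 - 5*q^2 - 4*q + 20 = (q - 2)*(q^2 - 3*q - 10) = (q - 5)*(q - 2)*(q + 2)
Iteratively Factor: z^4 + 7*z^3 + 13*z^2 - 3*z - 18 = (z - 1)*(z^3 + 8*z^2 + 21*z + 18) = (z - 1)*(z + 2)*(z^2 + 6*z + 9) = (z - 1)*(z + 2)*(z + 3)*(z + 3)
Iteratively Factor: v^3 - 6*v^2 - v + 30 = (v - 5)*(v^2 - v - 6) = (v - 5)*(v + 2)*(v - 3)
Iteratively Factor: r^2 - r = (r - 1)*(r)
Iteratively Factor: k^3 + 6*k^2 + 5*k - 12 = (k - 1)*(k^2 + 7*k + 12) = (k - 1)*(k + 3)*(k + 4)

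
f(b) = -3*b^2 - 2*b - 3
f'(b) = -6*b - 2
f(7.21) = -173.37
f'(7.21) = -45.26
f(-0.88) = -3.56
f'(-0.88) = 3.28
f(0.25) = -3.69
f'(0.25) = -3.50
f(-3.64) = -35.47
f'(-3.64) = 19.84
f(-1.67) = -8.03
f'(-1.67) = 8.02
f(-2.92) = -22.74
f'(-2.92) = 15.52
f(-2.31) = -14.39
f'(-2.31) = 11.86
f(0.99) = -7.92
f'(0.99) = -7.94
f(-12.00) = -411.00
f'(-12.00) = 70.00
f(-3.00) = -24.00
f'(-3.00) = 16.00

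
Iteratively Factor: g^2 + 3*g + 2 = (g + 1)*(g + 2)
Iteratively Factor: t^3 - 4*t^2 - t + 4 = (t - 4)*(t^2 - 1) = (t - 4)*(t + 1)*(t - 1)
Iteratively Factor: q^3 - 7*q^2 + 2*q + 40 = (q - 5)*(q^2 - 2*q - 8) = (q - 5)*(q + 2)*(q - 4)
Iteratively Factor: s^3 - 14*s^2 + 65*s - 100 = (s - 5)*(s^2 - 9*s + 20) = (s - 5)*(s - 4)*(s - 5)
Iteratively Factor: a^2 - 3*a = (a - 3)*(a)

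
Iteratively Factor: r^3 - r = (r + 1)*(r^2 - r) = r*(r + 1)*(r - 1)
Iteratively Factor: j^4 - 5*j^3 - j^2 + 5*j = (j - 1)*(j^3 - 4*j^2 - 5*j) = (j - 1)*(j + 1)*(j^2 - 5*j) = (j - 5)*(j - 1)*(j + 1)*(j)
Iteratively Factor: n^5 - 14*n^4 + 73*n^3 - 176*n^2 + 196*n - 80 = (n - 1)*(n^4 - 13*n^3 + 60*n^2 - 116*n + 80) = (n - 5)*(n - 1)*(n^3 - 8*n^2 + 20*n - 16) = (n - 5)*(n - 4)*(n - 1)*(n^2 - 4*n + 4) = (n - 5)*(n - 4)*(n - 2)*(n - 1)*(n - 2)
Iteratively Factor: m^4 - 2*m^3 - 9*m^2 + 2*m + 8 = (m + 2)*(m^3 - 4*m^2 - m + 4) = (m + 1)*(m + 2)*(m^2 - 5*m + 4) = (m - 4)*(m + 1)*(m + 2)*(m - 1)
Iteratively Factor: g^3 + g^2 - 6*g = (g + 3)*(g^2 - 2*g) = (g - 2)*(g + 3)*(g)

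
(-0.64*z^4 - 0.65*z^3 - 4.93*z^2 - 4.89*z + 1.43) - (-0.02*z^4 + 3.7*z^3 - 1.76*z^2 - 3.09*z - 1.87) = -0.62*z^4 - 4.35*z^3 - 3.17*z^2 - 1.8*z + 3.3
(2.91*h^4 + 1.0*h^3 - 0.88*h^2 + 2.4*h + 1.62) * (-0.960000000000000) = -2.7936*h^4 - 0.96*h^3 + 0.8448*h^2 - 2.304*h - 1.5552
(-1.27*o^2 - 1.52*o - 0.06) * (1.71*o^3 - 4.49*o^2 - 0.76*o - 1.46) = -2.1717*o^5 + 3.1031*o^4 + 7.6874*o^3 + 3.2788*o^2 + 2.2648*o + 0.0876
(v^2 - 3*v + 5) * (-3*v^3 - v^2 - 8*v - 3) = -3*v^5 + 8*v^4 - 20*v^3 + 16*v^2 - 31*v - 15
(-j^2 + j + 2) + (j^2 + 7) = j + 9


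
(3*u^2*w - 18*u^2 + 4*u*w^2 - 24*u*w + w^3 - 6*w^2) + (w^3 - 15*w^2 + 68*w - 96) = 3*u^2*w - 18*u^2 + 4*u*w^2 - 24*u*w + 2*w^3 - 21*w^2 + 68*w - 96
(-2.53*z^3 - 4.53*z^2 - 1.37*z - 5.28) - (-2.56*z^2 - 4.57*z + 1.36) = -2.53*z^3 - 1.97*z^2 + 3.2*z - 6.64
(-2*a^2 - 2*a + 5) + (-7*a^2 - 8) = -9*a^2 - 2*a - 3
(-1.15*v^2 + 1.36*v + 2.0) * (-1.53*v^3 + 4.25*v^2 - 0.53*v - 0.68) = 1.7595*v^5 - 6.9683*v^4 + 3.3295*v^3 + 8.5612*v^2 - 1.9848*v - 1.36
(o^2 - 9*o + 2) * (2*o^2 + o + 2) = 2*o^4 - 17*o^3 - 3*o^2 - 16*o + 4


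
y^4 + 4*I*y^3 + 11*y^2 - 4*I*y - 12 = (y - 1)*(y + 1)*(y - 2*I)*(y + 6*I)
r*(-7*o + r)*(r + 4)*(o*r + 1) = -7*o^2*r^3 - 28*o^2*r^2 + o*r^4 + 4*o*r^3 - 7*o*r^2 - 28*o*r + r^3 + 4*r^2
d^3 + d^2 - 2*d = d*(d - 1)*(d + 2)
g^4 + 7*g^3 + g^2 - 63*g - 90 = (g - 3)*(g + 2)*(g + 3)*(g + 5)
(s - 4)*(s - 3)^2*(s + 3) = s^4 - 7*s^3 + 3*s^2 + 63*s - 108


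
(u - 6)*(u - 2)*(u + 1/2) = u^3 - 15*u^2/2 + 8*u + 6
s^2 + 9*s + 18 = (s + 3)*(s + 6)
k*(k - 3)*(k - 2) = k^3 - 5*k^2 + 6*k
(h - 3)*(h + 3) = h^2 - 9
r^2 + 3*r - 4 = (r - 1)*(r + 4)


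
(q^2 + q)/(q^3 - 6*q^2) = (q + 1)/(q*(q - 6))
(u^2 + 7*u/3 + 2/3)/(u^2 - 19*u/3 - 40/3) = (3*u^2 + 7*u + 2)/(3*u^2 - 19*u - 40)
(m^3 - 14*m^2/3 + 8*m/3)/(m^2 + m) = (3*m^2 - 14*m + 8)/(3*(m + 1))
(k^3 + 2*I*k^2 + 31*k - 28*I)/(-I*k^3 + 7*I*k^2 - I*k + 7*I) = (I*k^2 - 3*k + 28*I)/(k^2 + k*(-7 + I) - 7*I)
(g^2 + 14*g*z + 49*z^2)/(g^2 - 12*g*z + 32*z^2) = (g^2 + 14*g*z + 49*z^2)/(g^2 - 12*g*z + 32*z^2)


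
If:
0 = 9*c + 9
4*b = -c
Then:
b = 1/4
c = -1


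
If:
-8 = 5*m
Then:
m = -8/5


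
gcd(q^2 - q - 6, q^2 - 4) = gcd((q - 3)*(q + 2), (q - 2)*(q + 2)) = q + 2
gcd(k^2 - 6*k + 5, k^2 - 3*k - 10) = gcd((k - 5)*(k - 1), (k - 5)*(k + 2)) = k - 5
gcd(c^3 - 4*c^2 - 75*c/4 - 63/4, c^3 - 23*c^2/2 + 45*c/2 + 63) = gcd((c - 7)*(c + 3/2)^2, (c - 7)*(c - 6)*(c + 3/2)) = c^2 - 11*c/2 - 21/2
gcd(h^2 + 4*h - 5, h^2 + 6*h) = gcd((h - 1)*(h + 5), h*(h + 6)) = 1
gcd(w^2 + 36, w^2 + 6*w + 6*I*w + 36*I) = w + 6*I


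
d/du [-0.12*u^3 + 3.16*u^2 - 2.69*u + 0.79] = -0.36*u^2 + 6.32*u - 2.69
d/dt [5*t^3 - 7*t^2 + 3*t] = 15*t^2 - 14*t + 3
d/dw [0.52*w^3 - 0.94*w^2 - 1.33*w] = 1.56*w^2 - 1.88*w - 1.33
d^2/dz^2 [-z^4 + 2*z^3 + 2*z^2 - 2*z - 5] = -12*z^2 + 12*z + 4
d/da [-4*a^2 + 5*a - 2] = 5 - 8*a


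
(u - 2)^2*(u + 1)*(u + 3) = u^4 - 9*u^2 + 4*u + 12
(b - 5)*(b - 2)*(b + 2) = b^3 - 5*b^2 - 4*b + 20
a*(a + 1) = a^2 + a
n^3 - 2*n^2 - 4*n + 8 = (n - 2)^2*(n + 2)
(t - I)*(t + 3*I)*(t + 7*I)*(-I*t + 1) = -I*t^4 + 10*t^3 + 20*I*t^2 + 10*t + 21*I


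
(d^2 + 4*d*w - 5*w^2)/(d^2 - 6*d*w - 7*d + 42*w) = (d^2 + 4*d*w - 5*w^2)/(d^2 - 6*d*w - 7*d + 42*w)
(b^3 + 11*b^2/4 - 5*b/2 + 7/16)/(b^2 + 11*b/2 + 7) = (8*b^2 - 6*b + 1)/(8*(b + 2))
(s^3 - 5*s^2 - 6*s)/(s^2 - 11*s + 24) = s*(s^2 - 5*s - 6)/(s^2 - 11*s + 24)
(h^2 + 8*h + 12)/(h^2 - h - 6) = (h + 6)/(h - 3)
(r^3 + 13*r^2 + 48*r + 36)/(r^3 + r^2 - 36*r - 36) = (r + 6)/(r - 6)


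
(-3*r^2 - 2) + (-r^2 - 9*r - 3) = -4*r^2 - 9*r - 5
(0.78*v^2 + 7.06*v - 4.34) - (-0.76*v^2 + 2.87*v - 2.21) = 1.54*v^2 + 4.19*v - 2.13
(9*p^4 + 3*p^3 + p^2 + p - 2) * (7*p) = 63*p^5 + 21*p^4 + 7*p^3 + 7*p^2 - 14*p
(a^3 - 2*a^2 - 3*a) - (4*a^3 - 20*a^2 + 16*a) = -3*a^3 + 18*a^2 - 19*a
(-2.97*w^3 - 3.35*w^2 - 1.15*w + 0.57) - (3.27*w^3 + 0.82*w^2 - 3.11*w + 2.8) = -6.24*w^3 - 4.17*w^2 + 1.96*w - 2.23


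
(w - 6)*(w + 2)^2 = w^3 - 2*w^2 - 20*w - 24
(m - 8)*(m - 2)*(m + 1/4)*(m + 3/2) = m^4 - 33*m^3/4 - 9*m^2/8 + 97*m/4 + 6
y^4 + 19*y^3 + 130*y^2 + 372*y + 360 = (y + 2)*(y + 5)*(y + 6)^2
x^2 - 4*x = x*(x - 4)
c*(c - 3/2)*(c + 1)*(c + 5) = c^4 + 9*c^3/2 - 4*c^2 - 15*c/2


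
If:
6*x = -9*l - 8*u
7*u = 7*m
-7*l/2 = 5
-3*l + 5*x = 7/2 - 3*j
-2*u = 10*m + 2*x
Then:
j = -1427/294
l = -10/7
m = -45/98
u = -45/98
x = 135/49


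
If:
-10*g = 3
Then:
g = -3/10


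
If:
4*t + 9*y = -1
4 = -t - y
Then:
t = -7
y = 3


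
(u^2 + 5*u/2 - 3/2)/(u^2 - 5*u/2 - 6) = (-2*u^2 - 5*u + 3)/(-2*u^2 + 5*u + 12)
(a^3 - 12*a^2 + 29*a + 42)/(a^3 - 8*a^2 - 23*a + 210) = (a + 1)/(a + 5)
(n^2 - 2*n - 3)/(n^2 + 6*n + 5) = (n - 3)/(n + 5)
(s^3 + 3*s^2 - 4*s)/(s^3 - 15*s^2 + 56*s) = (s^2 + 3*s - 4)/(s^2 - 15*s + 56)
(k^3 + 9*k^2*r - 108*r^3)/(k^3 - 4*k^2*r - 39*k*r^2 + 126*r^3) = (-k - 6*r)/(-k + 7*r)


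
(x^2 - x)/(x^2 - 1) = x/(x + 1)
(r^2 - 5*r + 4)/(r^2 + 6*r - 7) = (r - 4)/(r + 7)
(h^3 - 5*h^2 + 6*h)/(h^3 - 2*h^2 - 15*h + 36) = h*(h - 2)/(h^2 + h - 12)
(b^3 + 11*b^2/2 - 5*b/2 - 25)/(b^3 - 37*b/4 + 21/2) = 2*(2*b^2 + 15*b + 25)/(4*b^2 + 8*b - 21)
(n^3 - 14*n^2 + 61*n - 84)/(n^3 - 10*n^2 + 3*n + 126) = (n^2 - 7*n + 12)/(n^2 - 3*n - 18)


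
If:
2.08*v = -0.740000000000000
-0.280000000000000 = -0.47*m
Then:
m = 0.60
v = -0.36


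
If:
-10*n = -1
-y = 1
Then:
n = 1/10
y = -1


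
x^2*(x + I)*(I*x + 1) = I*x^4 + I*x^2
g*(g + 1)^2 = g^3 + 2*g^2 + g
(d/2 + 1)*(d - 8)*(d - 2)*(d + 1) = d^4/2 - 7*d^3/2 - 6*d^2 + 14*d + 16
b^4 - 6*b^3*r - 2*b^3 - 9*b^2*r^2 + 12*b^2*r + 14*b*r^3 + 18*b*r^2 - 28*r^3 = (b - 2)*(b - 7*r)*(b - r)*(b + 2*r)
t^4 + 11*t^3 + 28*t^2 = t^2*(t + 4)*(t + 7)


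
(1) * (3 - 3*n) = 3 - 3*n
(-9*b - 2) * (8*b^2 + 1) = -72*b^3 - 16*b^2 - 9*b - 2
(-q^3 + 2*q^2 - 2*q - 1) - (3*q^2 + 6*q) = -q^3 - q^2 - 8*q - 1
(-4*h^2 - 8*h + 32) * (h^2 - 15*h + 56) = -4*h^4 + 52*h^3 - 72*h^2 - 928*h + 1792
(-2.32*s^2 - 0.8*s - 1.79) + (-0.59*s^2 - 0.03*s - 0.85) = -2.91*s^2 - 0.83*s - 2.64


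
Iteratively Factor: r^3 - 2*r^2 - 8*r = (r)*(r^2 - 2*r - 8) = r*(r + 2)*(r - 4)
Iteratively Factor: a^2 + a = (a)*(a + 1)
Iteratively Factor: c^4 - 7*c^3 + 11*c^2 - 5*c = (c - 1)*(c^3 - 6*c^2 + 5*c) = (c - 1)^2*(c^2 - 5*c) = c*(c - 1)^2*(c - 5)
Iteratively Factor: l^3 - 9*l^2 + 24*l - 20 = (l - 2)*(l^2 - 7*l + 10) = (l - 2)^2*(l - 5)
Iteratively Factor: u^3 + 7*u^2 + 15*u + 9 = (u + 3)*(u^2 + 4*u + 3) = (u + 3)^2*(u + 1)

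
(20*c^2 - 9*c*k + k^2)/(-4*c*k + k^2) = (-5*c + k)/k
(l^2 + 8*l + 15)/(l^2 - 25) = (l + 3)/(l - 5)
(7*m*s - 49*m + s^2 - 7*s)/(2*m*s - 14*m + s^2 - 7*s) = (7*m + s)/(2*m + s)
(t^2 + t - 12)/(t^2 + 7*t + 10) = (t^2 + t - 12)/(t^2 + 7*t + 10)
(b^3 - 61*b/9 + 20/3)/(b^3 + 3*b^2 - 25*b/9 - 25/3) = (3*b - 4)/(3*b + 5)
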